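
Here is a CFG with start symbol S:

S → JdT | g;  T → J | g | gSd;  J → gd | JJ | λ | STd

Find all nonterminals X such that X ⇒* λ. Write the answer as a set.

Directly nullable (have an ε-rule): {J}.
T is nullable via T -> J (every symbol on the right is already known nullable).
Not nullable: S — each has a terminal in every rule's right-hand side or depends on a non-nullable symbol.

{J, T}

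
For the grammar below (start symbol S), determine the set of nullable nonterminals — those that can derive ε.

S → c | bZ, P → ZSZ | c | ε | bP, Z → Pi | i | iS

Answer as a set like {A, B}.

Directly nullable (have an ε-rule): {P}.
Not nullable: S, Z — each has a terminal in every rule's right-hand side or depends on a non-nullable symbol.

{P}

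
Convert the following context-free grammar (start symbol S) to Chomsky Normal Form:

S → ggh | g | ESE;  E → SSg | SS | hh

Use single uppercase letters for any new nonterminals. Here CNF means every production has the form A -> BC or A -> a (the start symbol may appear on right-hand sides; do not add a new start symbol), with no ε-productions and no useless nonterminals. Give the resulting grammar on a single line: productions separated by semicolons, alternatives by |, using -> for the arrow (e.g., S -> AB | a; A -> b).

No ε-productions.
No unit productions to eliminate.
TERM: introduce A -> g, B -> h and substitute in every rule of length ≥2.
BIN: E -> SSA becomes E -> SC, C -> SA; S -> AAB becomes S -> AD, D -> AB; S -> ESE becomes S -> EF, F -> SE.

S -> g | AD | EF; A -> g; B -> h; C -> SA; D -> AB; E -> BB | SC | SS; F -> SE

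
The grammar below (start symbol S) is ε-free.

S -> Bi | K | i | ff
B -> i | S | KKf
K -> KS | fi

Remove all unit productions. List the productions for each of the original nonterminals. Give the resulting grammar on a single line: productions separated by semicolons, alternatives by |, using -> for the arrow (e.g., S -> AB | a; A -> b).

S -> i | Bi | KS | ff | fi; B -> i | Bi | KS | ff | fi | KKf; K -> KS | fi

Unit productions: B->S, S->K.
Unit pairs (A ⇒* B via units): (B,K), (B,S), (S,K).
S: inherits non-unit rules of {K, S} → Bi | KS | ff | fi | i.
B: inherits non-unit rules of {B, K, S} → Bi | KKf | KS | ff | fi | i.
K: inherits non-unit rules of {K} → KS | fi.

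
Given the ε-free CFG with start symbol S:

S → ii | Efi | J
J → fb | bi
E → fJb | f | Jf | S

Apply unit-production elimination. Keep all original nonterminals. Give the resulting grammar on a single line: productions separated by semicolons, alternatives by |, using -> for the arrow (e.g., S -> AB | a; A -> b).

S -> bi | fb | ii | Efi; E -> f | Jf | bi | fb | ii | Efi | fJb; J -> bi | fb

Unit productions: E->S, S->J.
Unit pairs (A ⇒* B via units): (E,J), (E,S), (S,J).
S: inherits non-unit rules of {J, S} → Efi | bi | fb | ii.
E: inherits non-unit rules of {E, J, S} → Efi | Jf | bi | f | fJb | fb | ii.
J: inherits non-unit rules of {J} → bi | fb.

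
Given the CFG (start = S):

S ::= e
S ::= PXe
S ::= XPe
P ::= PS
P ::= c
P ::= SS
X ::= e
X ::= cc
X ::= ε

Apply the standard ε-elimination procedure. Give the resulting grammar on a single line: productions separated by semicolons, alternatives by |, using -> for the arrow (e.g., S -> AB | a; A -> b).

S -> e | Pe | PXe | XPe; P -> c | PS | SS; X -> e | cc

Nullable set: {X}.
S -> PXe: X nullable, giving PXe | Pe.
S -> XPe: X nullable, giving Pe | XPe.
Drop X -> ε.
Unchanged (no nullable symbols): S -> e; P -> PS; P -> SS; P -> c; X -> cc; X -> e.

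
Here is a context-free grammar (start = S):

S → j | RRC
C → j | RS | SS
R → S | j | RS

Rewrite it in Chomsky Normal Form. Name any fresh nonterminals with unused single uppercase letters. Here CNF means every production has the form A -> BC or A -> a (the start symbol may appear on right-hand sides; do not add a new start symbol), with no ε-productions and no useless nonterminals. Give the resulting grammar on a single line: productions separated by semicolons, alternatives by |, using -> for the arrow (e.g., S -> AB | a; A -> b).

S -> j | RB; A -> RC; B -> RC; C -> j | RS | SS; R -> j | RA | RS

No ε-productions.
After unit-elimination: S -> j | RRC; C -> j | RS | SS; R -> j | RS | RRC.
BIN: R -> RRC becomes R -> RA, A -> RC; S -> RRC becomes S -> RB, B -> RC.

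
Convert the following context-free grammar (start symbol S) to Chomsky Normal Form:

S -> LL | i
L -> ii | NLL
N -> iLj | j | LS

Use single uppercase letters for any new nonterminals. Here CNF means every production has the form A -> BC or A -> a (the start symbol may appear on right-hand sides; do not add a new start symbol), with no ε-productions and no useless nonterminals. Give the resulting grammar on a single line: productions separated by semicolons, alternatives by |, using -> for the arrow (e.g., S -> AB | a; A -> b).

S -> i | LL; A -> i; B -> j; C -> LL; D -> LB; L -> AA | NC; N -> j | AD | LS

No ε-productions.
No unit productions to eliminate.
TERM: introduce A -> i, B -> j and substitute in every rule of length ≥2.
BIN: L -> NLL becomes L -> NC, C -> LL; N -> ALB becomes N -> AD, D -> LB.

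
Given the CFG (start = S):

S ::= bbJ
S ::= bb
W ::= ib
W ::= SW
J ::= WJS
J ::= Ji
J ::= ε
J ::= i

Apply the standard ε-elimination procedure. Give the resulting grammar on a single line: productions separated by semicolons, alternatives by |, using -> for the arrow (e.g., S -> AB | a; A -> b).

Nullable set: {J}.
S -> bbJ: J nullable, giving bb | bbJ.
Drop J -> ε.
J -> Ji: J nullable, giving Ji | i.
J -> WJS: J nullable, giving WJS | WS.
Unchanged (no nullable symbols): S -> bb; J -> i; W -> SW; W -> ib.

S -> bb | bbJ; J -> i | Ji | WS | WJS; W -> SW | ib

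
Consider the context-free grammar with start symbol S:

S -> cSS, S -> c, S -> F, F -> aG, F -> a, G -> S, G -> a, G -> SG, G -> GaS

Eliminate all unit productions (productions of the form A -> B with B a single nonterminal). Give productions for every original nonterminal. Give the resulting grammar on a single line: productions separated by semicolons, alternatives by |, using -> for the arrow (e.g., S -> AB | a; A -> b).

Unit productions: G->S, S->F.
Unit pairs (A ⇒* B via units): (G,F), (G,S), (S,F).
S: inherits non-unit rules of {F, S} → a | aG | c | cSS.
F: inherits non-unit rules of {F} → a | aG.
G: inherits non-unit rules of {F, G, S} → GaS | SG | a | aG | c | cSS.

S -> a | c | aG | cSS; F -> a | aG; G -> a | c | SG | aG | GaS | cSS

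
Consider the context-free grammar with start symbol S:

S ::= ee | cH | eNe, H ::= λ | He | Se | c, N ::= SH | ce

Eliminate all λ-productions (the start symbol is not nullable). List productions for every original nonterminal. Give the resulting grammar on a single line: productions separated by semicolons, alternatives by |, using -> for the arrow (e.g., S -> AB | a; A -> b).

S -> c | cH | ee | eNe; H -> c | e | He | Se; N -> S | SH | ce

Nullable set: {H}.
S -> cH: H nullable, giving c | cH.
Drop H -> λ.
H -> He: H nullable, giving He | e.
N -> SH: H nullable, giving S | SH.
Unchanged (no nullable symbols): S -> eNe; S -> ee; H -> Se; H -> c; N -> ce.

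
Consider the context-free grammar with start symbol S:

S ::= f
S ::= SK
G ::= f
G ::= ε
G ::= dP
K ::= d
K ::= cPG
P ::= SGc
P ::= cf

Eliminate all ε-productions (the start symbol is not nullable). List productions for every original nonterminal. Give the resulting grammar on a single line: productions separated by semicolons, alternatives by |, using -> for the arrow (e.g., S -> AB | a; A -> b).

S -> f | SK; G -> f | dP; K -> d | cP | cPG; P -> Sc | cf | SGc

Nullable set: {G}.
Drop G -> ε.
K -> cPG: G nullable, giving cP | cPG.
P -> SGc: G nullable, giving SGc | Sc.
Unchanged (no nullable symbols): S -> SK; S -> f; G -> dP; G -> f; K -> d; P -> cf.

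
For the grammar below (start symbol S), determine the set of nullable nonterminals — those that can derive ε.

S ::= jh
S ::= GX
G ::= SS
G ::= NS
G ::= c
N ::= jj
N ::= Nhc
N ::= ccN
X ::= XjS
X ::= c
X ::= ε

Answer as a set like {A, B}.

{X}

Directly nullable (have an ε-rule): {X}.
Not nullable: G, N, S — each has a terminal in every rule's right-hand side or depends on a non-nullable symbol.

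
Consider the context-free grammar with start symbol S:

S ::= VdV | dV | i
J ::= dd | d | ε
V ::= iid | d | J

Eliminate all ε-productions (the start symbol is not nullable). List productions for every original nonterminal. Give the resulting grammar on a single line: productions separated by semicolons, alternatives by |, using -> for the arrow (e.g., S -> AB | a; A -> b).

S -> d | i | Vd | dV | VdV; J -> d | dd; V -> J | d | iid

Nullable set: {J, V}.
S -> VdV: V, V nullable, giving Vd | VdV | d | dV.
S -> dV: V nullable, giving d | dV.
Drop J -> ε.
V -> J: J nullable, giving J.
Unchanged (no nullable symbols): S -> i; J -> d; J -> dd; V -> d; V -> iid.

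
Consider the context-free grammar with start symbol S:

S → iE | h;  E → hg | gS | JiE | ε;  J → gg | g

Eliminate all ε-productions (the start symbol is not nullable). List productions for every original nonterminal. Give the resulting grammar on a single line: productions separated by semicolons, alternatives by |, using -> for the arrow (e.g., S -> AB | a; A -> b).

S -> h | i | iE; E -> Ji | gS | hg | JiE; J -> g | gg

Nullable set: {E}.
S -> iE: E nullable, giving i | iE.
Drop E -> ε.
E -> JiE: E nullable, giving Ji | JiE.
Unchanged (no nullable symbols): S -> h; E -> gS; E -> hg; J -> g; J -> gg.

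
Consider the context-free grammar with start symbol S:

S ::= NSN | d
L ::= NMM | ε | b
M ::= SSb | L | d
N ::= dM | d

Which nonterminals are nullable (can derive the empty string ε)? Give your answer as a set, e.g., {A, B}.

{L, M}

Directly nullable (have an ε-rule): {L}.
M is nullable via M -> L (every symbol on the right is already known nullable).
Not nullable: N, S — each has a terminal in every rule's right-hand side or depends on a non-nullable symbol.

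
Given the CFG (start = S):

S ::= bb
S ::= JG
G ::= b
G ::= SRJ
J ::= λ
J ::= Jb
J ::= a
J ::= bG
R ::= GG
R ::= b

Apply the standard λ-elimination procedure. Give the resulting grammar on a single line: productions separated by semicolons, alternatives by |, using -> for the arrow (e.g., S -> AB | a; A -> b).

S -> G | JG | bb; G -> b | SR | SRJ; J -> a | b | Jb | bG; R -> b | GG

Nullable set: {J}.
S -> JG: J nullable, giving G | JG.
G -> SRJ: J nullable, giving SR | SRJ.
Drop J -> λ.
J -> Jb: J nullable, giving Jb | b.
Unchanged (no nullable symbols): S -> bb; G -> b; J -> a; J -> bG; R -> GG; R -> b.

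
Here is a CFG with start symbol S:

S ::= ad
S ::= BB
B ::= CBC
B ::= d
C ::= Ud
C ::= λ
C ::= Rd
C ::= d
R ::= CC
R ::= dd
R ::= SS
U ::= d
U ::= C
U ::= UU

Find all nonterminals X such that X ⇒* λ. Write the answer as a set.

Directly nullable (have an ε-rule): {C}.
R is nullable via R -> CC (every symbol on the right is already known nullable).
U is nullable via U -> C (every symbol on the right is already known nullable).
Not nullable: B, S — each has a terminal in every rule's right-hand side or depends on a non-nullable symbol.

{C, R, U}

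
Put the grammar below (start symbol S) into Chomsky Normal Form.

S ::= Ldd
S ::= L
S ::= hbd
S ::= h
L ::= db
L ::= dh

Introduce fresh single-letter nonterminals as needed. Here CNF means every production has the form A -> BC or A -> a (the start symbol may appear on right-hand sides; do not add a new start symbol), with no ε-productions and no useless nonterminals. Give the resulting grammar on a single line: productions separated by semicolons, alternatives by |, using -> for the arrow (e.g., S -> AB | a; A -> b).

S -> h | AB | AC | CD | LE; A -> d; B -> b; C -> h; D -> BA; E -> AA; L -> AB | AC

No ε-productions.
After unit-elimination: S -> h | db | dh | Ldd | hbd; L -> db | dh.
TERM: introduce B -> b, A -> d, C -> h and substitute in every rule of length ≥2.
BIN: S -> CBA becomes S -> CD, D -> BA; S -> LAA becomes S -> LE, E -> AA.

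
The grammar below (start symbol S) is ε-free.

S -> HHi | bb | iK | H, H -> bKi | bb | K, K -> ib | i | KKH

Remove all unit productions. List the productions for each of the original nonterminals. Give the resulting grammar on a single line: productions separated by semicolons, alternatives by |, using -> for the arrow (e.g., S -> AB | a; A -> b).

Unit productions: H->K, S->H.
Unit pairs (A ⇒* B via units): (H,K), (S,H), (S,K).
S: inherits non-unit rules of {H, K, S} → HHi | KKH | bKi | bb | i | iK | ib.
H: inherits non-unit rules of {H, K} → KKH | bKi | bb | i | ib.
K: inherits non-unit rules of {K} → KKH | i | ib.

S -> i | bb | iK | ib | HHi | KKH | bKi; H -> i | bb | ib | KKH | bKi; K -> i | ib | KKH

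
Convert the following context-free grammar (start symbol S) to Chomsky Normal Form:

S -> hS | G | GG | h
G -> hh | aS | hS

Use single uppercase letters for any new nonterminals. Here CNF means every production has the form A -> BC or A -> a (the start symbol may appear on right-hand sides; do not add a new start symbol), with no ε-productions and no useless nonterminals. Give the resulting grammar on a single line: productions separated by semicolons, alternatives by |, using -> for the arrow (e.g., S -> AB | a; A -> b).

No ε-productions.
After unit-elimination: S -> h | GG | aS | hS | hh; G -> aS | hS | hh.
TERM: introduce A -> a, B -> h and substitute in every rule of length ≥2.

S -> h | AS | BB | BS | GG; A -> a; B -> h; G -> AS | BB | BS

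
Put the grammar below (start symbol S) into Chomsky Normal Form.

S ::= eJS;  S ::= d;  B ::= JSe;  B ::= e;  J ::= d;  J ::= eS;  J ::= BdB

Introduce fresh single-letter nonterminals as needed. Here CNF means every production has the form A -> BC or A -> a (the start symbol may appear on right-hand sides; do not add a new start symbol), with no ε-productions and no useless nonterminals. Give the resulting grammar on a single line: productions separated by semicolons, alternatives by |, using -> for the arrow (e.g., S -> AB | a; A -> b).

No ε-productions.
No unit productions to eliminate.
TERM: introduce C -> d, A -> e and substitute in every rule of length ≥2.
BIN: B -> JSA becomes B -> JD, D -> SA; J -> BCB becomes J -> BE, E -> CB; S -> AJS becomes S -> AF, F -> JS.

S -> d | AF; A -> e; B -> e | JD; C -> d; D -> SA; E -> CB; F -> JS; J -> d | AS | BE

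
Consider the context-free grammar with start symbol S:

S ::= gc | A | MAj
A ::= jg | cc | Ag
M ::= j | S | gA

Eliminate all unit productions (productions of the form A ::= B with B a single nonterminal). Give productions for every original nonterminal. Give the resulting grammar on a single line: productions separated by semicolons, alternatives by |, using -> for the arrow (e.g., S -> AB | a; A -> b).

S -> Ag | cc | gc | jg | MAj; A -> Ag | cc | jg; M -> j | Ag | cc | gA | gc | jg | MAj

Unit productions: M->S, S->A.
Unit pairs (A ⇒* B via units): (M,A), (M,S), (S,A).
S: inherits non-unit rules of {A, S} → Ag | MAj | cc | gc | jg.
A: inherits non-unit rules of {A} → Ag | cc | jg.
M: inherits non-unit rules of {A, M, S} → Ag | MAj | cc | gA | gc | j | jg.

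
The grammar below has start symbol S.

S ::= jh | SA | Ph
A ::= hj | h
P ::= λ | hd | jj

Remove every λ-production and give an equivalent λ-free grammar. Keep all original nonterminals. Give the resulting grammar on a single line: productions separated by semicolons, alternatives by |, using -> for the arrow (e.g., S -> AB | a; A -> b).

S -> h | Ph | SA | jh; A -> h | hj; P -> hd | jj

Nullable set: {P}.
S -> Ph: P nullable, giving Ph | h.
Drop P -> λ.
Unchanged (no nullable symbols): S -> SA; S -> jh; A -> h; A -> hj; P -> hd; P -> jj.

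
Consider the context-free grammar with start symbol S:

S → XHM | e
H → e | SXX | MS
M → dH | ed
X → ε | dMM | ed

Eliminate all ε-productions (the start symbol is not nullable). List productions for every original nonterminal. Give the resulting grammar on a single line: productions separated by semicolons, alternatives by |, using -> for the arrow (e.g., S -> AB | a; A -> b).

S -> e | HM | XHM; H -> S | e | MS | SX | SXX; M -> dH | ed; X -> ed | dMM

Nullable set: {X}.
S -> XHM: X nullable, giving HM | XHM.
H -> SXX: X, X nullable, giving S | SX | SXX.
Drop X -> ε.
Unchanged (no nullable symbols): S -> e; H -> MS; H -> e; M -> dH; M -> ed; X -> dMM; X -> ed.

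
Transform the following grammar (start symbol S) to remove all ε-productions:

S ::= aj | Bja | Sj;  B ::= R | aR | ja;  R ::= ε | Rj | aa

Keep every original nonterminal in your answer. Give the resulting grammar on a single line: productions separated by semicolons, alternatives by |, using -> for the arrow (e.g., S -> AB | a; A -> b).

S -> Sj | aj | ja | Bja; B -> R | a | aR | ja; R -> j | Rj | aa

Nullable set: {B, R}.
S -> Bja: B nullable, giving Bja | ja.
B -> R: R nullable, giving R.
B -> aR: R nullable, giving a | aR.
Drop R -> ε.
R -> Rj: R nullable, giving Rj | j.
Unchanged (no nullable symbols): S -> Sj; S -> aj; B -> ja; R -> aa.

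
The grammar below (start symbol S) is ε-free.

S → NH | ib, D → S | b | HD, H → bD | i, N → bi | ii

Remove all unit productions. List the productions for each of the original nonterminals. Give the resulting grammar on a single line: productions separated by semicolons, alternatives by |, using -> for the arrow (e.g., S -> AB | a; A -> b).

S -> NH | ib; D -> b | HD | NH | ib; H -> i | bD; N -> bi | ii

Unit productions: D->S.
Unit pairs (A ⇒* B via units): (D,S).
S: inherits non-unit rules of {S} → NH | ib.
D: inherits non-unit rules of {D, S} → HD | NH | b | ib.
H: inherits non-unit rules of {H} → bD | i.
N: inherits non-unit rules of {N} → bi | ii.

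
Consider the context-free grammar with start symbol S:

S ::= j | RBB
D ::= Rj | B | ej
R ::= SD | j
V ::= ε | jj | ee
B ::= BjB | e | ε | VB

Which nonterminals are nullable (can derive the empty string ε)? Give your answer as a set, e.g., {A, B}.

{B, D, V}

Directly nullable (have an ε-rule): {B, V}.
D is nullable via D -> B (every symbol on the right is already known nullable).
Not nullable: R, S — each has a terminal in every rule's right-hand side or depends on a non-nullable symbol.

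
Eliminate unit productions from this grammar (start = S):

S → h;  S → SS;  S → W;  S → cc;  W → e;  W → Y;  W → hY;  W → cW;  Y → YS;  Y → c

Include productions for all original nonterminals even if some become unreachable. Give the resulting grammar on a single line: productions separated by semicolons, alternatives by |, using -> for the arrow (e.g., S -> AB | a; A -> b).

Unit productions: S->W, W->Y.
Unit pairs (A ⇒* B via units): (S,W), (S,Y), (W,Y).
S: inherits non-unit rules of {S, W, Y} → SS | YS | c | cW | cc | e | h | hY.
W: inherits non-unit rules of {W, Y} → YS | c | cW | e | hY.
Y: inherits non-unit rules of {Y} → YS | c.

S -> c | e | h | SS | YS | cW | cc | hY; W -> c | e | YS | cW | hY; Y -> c | YS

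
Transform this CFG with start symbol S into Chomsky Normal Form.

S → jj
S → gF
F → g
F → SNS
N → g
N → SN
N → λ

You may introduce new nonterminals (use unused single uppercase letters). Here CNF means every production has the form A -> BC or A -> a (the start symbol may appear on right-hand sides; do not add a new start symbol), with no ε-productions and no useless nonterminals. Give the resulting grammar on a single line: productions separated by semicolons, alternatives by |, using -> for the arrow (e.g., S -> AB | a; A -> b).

S -> AF | BB; A -> g; B -> j; C -> NS; F -> g | SC | SS; N -> g | AF | BB | SN

Nullable: {N}; after ε-elimination: S -> gF | jj; F -> g | SS | SNS; N -> S | g | SN.
After unit-elimination: S -> gF | jj; F -> g | SS | SNS; N -> g | SN | gF | jj.
TERM: introduce A -> g, B -> j and substitute in every rule of length ≥2.
BIN: F -> SNS becomes F -> SC, C -> NS.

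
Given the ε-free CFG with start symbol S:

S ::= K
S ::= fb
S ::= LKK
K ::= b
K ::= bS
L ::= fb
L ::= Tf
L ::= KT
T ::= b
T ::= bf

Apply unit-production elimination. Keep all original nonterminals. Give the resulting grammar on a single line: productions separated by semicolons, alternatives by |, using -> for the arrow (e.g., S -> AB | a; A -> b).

S -> b | bS | fb | LKK; K -> b | bS; L -> KT | Tf | fb; T -> b | bf

Unit productions: S->K.
Unit pairs (A ⇒* B via units): (S,K).
S: inherits non-unit rules of {K, S} → LKK | b | bS | fb.
K: inherits non-unit rules of {K} → b | bS.
L: inherits non-unit rules of {L} → KT | Tf | fb.
T: inherits non-unit rules of {T} → b | bf.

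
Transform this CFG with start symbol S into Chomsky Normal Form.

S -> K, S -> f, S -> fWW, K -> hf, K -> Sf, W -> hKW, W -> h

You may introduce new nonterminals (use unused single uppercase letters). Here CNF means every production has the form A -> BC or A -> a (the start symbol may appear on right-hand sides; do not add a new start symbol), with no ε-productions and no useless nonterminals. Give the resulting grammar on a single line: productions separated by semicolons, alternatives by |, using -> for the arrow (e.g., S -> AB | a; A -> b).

S -> f | AC | BA | SA; A -> f; B -> h; C -> WW; D -> KW; K -> BA | SA; W -> h | BD

No ε-productions.
After unit-elimination: S -> f | Sf | hf | fWW; K -> Sf | hf; W -> h | hKW.
TERM: introduce A -> f, B -> h and substitute in every rule of length ≥2.
BIN: S -> AWW becomes S -> AC, C -> WW; W -> BKW becomes W -> BD, D -> KW.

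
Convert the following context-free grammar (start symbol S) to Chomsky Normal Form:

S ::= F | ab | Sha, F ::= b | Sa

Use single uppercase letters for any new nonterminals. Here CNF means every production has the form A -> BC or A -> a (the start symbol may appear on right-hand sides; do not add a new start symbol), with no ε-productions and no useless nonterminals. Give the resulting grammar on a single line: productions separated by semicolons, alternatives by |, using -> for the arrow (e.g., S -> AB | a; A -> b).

S -> b | AC | SA | SD; A -> a; B -> h; C -> b; D -> BA

No ε-productions.
After unit-elimination: S -> b | Sa | ab | Sha; F -> b | Sa.
TERM: introduce A -> a, C -> b, B -> h and substitute in every rule of length ≥2.
BIN: S -> SBA becomes S -> SD, D -> BA.
Drop unreachable/unproductive: F.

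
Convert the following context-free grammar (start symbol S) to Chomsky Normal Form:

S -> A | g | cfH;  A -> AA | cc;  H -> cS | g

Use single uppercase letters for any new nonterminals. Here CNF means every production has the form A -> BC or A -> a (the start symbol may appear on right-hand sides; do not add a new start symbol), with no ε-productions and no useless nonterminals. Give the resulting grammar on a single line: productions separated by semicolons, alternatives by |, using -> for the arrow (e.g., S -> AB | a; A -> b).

S -> g | AA | BB | BD; A -> AA | BB; B -> c; C -> f; D -> CH; H -> g | BS

No ε-productions.
After unit-elimination: S -> g | AA | cc | cfH; A -> AA | cc; H -> g | cS.
TERM: introduce B -> c, C -> f and substitute in every rule of length ≥2.
BIN: S -> BCH becomes S -> BD, D -> CH.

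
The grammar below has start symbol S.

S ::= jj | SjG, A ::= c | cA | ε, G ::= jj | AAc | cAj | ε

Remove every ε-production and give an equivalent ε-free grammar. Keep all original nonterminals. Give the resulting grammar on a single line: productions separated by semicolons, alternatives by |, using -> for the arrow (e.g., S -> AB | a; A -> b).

Nullable set: {A, G}.
S -> SjG: G nullable, giving Sj | SjG.
Drop A -> ε.
A -> cA: A nullable, giving c | cA.
Drop G -> ε.
G -> AAc: A, A nullable, giving AAc | Ac | c.
G -> cAj: A nullable, giving cAj | cj.
Unchanged (no nullable symbols): S -> jj; A -> c; G -> jj.

S -> Sj | jj | SjG; A -> c | cA; G -> c | Ac | cj | jj | AAc | cAj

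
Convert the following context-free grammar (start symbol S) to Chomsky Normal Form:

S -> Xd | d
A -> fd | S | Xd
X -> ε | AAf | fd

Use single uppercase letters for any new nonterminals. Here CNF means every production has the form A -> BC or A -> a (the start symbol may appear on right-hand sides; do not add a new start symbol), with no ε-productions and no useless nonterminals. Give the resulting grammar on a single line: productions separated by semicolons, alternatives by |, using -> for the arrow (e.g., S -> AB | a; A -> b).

Nullable: {X}; after ε-elimination: S -> d | Xd; A -> S | d | Xd | fd; X -> fd | AAf.
After unit-elimination: S -> d | Xd; A -> d | Xd | fd; X -> fd | AAf.
TERM: introduce B -> d, C -> f and substitute in every rule of length ≥2.
BIN: X -> AAC becomes X -> AD, D -> AC.

S -> d | XB; A -> d | CB | XB; B -> d; C -> f; D -> AC; X -> AD | CB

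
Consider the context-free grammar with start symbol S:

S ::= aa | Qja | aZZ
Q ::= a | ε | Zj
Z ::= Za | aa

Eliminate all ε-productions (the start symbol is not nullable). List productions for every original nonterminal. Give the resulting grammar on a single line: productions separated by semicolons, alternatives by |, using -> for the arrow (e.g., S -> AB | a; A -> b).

S -> aa | ja | Qja | aZZ; Q -> a | Zj; Z -> Za | aa

Nullable set: {Q}.
S -> Qja: Q nullable, giving Qja | ja.
Drop Q -> ε.
Unchanged (no nullable symbols): S -> aZZ; S -> aa; Q -> Zj; Q -> a; Z -> Za; Z -> aa.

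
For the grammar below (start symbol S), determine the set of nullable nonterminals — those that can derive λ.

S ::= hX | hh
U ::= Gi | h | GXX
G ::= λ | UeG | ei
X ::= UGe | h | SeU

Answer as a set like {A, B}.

Directly nullable (have an ε-rule): {G}.
Not nullable: S, U, X — each has a terminal in every rule's right-hand side or depends on a non-nullable symbol.

{G}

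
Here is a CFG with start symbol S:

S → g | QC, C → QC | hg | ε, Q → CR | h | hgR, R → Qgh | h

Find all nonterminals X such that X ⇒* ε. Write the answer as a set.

Directly nullable (have an ε-rule): {C}.
Not nullable: Q, R, S — each has a terminal in every rule's right-hand side or depends on a non-nullable symbol.

{C}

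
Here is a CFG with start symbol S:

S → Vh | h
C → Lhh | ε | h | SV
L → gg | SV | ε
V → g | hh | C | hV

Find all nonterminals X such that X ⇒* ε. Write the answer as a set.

{C, L, V}

Directly nullable (have an ε-rule): {C, L}.
V is nullable via V -> C (every symbol on the right is already known nullable).
Not nullable: S — each has a terminal in every rule's right-hand side or depends on a non-nullable symbol.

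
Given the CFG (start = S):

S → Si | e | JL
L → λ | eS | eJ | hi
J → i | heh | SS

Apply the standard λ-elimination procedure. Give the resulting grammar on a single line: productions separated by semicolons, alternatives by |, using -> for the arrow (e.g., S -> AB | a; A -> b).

Nullable set: {L}.
S -> JL: L nullable, giving J | JL.
Drop L -> λ.
Unchanged (no nullable symbols): S -> Si; S -> e; J -> SS; J -> heh; J -> i; L -> eJ; L -> eS; L -> hi.

S -> J | e | JL | Si; J -> i | SS | heh; L -> eJ | eS | hi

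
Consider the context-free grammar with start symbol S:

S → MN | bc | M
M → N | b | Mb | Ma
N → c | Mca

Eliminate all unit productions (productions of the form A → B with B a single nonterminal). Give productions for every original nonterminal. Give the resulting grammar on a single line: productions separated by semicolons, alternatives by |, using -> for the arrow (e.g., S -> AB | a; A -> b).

Unit productions: M->N, S->M.
Unit pairs (A ⇒* B via units): (M,N), (S,M), (S,N).
S: inherits non-unit rules of {M, N, S} → MN | Ma | Mb | Mca | b | bc | c.
M: inherits non-unit rules of {M, N} → Ma | Mb | Mca | b | c.
N: inherits non-unit rules of {N} → Mca | c.

S -> b | c | MN | Ma | Mb | bc | Mca; M -> b | c | Ma | Mb | Mca; N -> c | Mca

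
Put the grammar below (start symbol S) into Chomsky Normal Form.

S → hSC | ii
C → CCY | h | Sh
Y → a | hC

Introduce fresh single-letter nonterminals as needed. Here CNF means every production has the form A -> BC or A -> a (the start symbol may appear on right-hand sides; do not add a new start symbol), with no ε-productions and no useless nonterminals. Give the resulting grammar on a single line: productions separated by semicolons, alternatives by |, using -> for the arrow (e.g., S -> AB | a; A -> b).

No ε-productions.
No unit productions to eliminate.
TERM: introduce A -> h, B -> i and substitute in every rule of length ≥2.
BIN: C -> CCY becomes C -> CD, D -> CY; S -> ASC becomes S -> AE, E -> SC.

S -> AE | BB; A -> h; B -> i; C -> h | CD | SA; D -> CY; E -> SC; Y -> a | AC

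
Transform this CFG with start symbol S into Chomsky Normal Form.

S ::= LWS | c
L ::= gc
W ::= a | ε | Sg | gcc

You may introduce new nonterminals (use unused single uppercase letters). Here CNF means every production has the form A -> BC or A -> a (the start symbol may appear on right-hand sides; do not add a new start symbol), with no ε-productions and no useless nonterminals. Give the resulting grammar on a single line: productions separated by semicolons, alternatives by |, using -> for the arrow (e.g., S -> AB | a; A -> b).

S -> c | LC | LS; A -> g; B -> c; C -> WS; D -> BB; L -> AB; W -> a | AD | SA

Nullable: {W}; after ε-elimination: S -> c | LS | LWS; L -> gc; W -> a | Sg | gcc.
No unit productions to eliminate.
TERM: introduce B -> c, A -> g and substitute in every rule of length ≥2.
BIN: S -> LWS becomes S -> LC, C -> WS; W -> ABB becomes W -> AD, D -> BB.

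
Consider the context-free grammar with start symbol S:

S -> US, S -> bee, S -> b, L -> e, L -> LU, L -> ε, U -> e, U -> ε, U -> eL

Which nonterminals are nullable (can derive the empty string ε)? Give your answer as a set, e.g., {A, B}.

{L, U}

Directly nullable (have an ε-rule): {L, U}.
Not nullable: S — each has a terminal in every rule's right-hand side or depends on a non-nullable symbol.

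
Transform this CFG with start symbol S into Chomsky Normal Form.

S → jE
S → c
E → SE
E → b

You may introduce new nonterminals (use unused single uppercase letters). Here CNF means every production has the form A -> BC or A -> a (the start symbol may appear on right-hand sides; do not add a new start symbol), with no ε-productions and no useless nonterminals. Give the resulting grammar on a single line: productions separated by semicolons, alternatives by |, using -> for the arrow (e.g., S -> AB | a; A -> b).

No ε-productions.
No unit productions to eliminate.
TERM: introduce A -> j and substitute in every rule of length ≥2.

S -> c | AE; A -> j; E -> b | SE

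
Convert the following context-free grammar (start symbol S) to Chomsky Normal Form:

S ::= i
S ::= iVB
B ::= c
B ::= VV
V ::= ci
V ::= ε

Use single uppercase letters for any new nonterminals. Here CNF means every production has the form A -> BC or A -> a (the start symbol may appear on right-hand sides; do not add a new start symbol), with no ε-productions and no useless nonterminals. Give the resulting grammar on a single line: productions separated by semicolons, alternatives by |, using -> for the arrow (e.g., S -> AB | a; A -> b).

Nullable: {B, V}; after ε-elimination: S -> i | iB | iV | iVB; B -> V | c | VV; V -> ci.
After unit-elimination: S -> i | iB | iV | iVB; B -> c | VV | ci; V -> ci.
TERM: introduce A -> c, C -> i and substitute in every rule of length ≥2.
BIN: S -> CVB becomes S -> CD, D -> VB.

S -> i | CB | CD | CV; A -> c; B -> c | AC | VV; C -> i; D -> VB; V -> AC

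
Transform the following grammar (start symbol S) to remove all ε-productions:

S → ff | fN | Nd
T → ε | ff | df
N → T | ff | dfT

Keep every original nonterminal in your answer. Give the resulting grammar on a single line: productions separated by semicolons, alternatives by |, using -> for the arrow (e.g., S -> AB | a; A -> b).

S -> d | f | Nd | fN | ff; N -> T | df | ff | dfT; T -> df | ff

Nullable set: {N, T}.
S -> Nd: N nullable, giving Nd | d.
S -> fN: N nullable, giving f | fN.
N -> T: T nullable, giving T.
N -> dfT: T nullable, giving df | dfT.
Drop T -> ε.
Unchanged (no nullable symbols): S -> ff; N -> ff; T -> df; T -> ff.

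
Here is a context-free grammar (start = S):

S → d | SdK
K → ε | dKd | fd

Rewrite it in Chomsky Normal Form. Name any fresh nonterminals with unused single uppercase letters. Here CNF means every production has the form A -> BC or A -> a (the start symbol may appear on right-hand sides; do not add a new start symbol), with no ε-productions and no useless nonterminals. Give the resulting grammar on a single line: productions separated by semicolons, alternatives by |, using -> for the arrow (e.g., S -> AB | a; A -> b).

Nullable: {K}; after ε-elimination: S -> d | Sd | SdK; K -> dd | fd | dKd.
No unit productions to eliminate.
TERM: introduce A -> d, B -> f and substitute in every rule of length ≥2.
BIN: K -> AKA becomes K -> AC, C -> KA; S -> SAK becomes S -> SD, D -> AK.

S -> d | SA | SD; A -> d; B -> f; C -> KA; D -> AK; K -> AA | AC | BA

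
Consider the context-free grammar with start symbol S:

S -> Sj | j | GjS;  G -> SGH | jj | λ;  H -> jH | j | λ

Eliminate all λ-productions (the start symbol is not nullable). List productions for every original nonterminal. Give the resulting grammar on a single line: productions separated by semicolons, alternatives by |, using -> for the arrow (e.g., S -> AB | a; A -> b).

Nullable set: {G, H}.
S -> GjS: G nullable, giving GjS | jS.
Drop G -> λ.
G -> SGH: G, H nullable, giving S | SG | SGH | SH.
Drop H -> λ.
H -> jH: H nullable, giving j | jH.
Unchanged (no nullable symbols): S -> Sj; S -> j; G -> jj; H -> j.

S -> j | Sj | jS | GjS; G -> S | SG | SH | jj | SGH; H -> j | jH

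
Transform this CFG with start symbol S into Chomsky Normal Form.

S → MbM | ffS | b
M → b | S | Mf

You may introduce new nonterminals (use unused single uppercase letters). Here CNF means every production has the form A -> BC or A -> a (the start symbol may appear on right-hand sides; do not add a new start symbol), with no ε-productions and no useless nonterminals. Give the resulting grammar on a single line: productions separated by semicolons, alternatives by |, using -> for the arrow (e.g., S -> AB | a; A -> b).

S -> b | BE | MF; A -> b; B -> f; C -> BS; D -> AM; E -> BS; F -> AM; M -> b | BC | MB | MD

No ε-productions.
After unit-elimination: S -> b | MbM | ffS; M -> b | Mf | MbM | ffS.
TERM: introduce A -> b, B -> f and substitute in every rule of length ≥2.
BIN: M -> BBS becomes M -> BC, C -> BS; M -> MAM becomes M -> MD, D -> AM; S -> BBS becomes S -> BE, E -> BS; S -> MAM becomes S -> MF, F -> AM.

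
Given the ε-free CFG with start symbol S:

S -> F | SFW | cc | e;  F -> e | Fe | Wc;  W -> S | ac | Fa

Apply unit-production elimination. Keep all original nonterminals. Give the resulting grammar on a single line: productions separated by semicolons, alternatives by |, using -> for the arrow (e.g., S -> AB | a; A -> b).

S -> e | Fe | Wc | cc | SFW; F -> e | Fe | Wc; W -> e | Fa | Fe | Wc | ac | cc | SFW

Unit productions: S->F, W->S.
Unit pairs (A ⇒* B via units): (S,F), (W,F), (W,S).
S: inherits non-unit rules of {F, S} → Fe | SFW | Wc | cc | e.
F: inherits non-unit rules of {F} → Fe | Wc | e.
W: inherits non-unit rules of {F, S, W} → Fa | Fe | SFW | Wc | ac | cc | e.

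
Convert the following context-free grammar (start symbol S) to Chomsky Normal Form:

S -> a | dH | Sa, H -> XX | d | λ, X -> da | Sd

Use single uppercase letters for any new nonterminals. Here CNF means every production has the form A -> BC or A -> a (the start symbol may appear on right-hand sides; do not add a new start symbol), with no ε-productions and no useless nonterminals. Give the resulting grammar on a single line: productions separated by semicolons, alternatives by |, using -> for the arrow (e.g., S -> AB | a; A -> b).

S -> a | d | BH | SA; A -> a; B -> d; H -> d | XX; X -> BA | SB

Nullable: {H}; after ε-elimination: S -> a | d | Sa | dH; H -> d | XX; X -> Sd | da.
No unit productions to eliminate.
TERM: introduce A -> a, B -> d and substitute in every rule of length ≥2.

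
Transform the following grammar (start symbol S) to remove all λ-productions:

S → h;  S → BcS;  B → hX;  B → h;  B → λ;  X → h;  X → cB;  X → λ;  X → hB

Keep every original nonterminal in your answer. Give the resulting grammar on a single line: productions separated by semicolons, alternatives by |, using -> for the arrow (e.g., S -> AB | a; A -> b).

Nullable set: {B, X}.
S -> BcS: B nullable, giving BcS | cS.
Drop B -> λ.
B -> hX: X nullable, giving h | hX.
Drop X -> λ.
X -> cB: B nullable, giving c | cB.
X -> hB: B nullable, giving h | hB.
Unchanged (no nullable symbols): S -> h; B -> h; X -> h.

S -> h | cS | BcS; B -> h | hX; X -> c | h | cB | hB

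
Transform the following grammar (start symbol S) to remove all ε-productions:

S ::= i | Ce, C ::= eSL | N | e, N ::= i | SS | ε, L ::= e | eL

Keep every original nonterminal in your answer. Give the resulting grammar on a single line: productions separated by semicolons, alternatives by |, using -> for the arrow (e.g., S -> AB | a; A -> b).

S -> e | i | Ce; C -> N | e | eSL; L -> e | eL; N -> i | SS

Nullable set: {C, N}.
S -> Ce: C nullable, giving Ce | e.
C -> N: N nullable, giving N.
Drop N -> ε.
Unchanged (no nullable symbols): S -> i; C -> e; C -> eSL; L -> e; L -> eL; N -> SS; N -> i.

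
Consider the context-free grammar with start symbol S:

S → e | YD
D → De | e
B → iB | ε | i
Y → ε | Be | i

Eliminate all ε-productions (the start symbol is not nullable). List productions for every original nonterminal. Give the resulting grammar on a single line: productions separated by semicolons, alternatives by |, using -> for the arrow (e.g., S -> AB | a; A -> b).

S -> D | e | YD; B -> i | iB; D -> e | De; Y -> e | i | Be

Nullable set: {B, Y}.
S -> YD: Y nullable, giving D | YD.
Drop B -> ε.
B -> iB: B nullable, giving i | iB.
Drop Y -> ε.
Y -> Be: B nullable, giving Be | e.
Unchanged (no nullable symbols): S -> e; B -> i; D -> De; D -> e; Y -> i.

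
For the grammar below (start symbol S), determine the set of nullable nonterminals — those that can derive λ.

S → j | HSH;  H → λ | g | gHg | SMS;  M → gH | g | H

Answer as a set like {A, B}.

{H, M}

Directly nullable (have an ε-rule): {H}.
M is nullable via M -> H (every symbol on the right is already known nullable).
Not nullable: S — each has a terminal in every rule's right-hand side or depends on a non-nullable symbol.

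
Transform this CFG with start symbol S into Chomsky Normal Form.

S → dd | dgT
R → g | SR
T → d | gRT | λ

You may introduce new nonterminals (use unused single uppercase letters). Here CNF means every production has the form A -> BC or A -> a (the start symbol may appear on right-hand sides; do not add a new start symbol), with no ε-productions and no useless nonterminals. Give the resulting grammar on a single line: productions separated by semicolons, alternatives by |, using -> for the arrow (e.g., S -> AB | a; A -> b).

Nullable: {T}; after ε-elimination: S -> dd | dg | dgT; R -> g | SR; T -> d | gR | gRT.
No unit productions to eliminate.
TERM: introduce A -> d, B -> g and substitute in every rule of length ≥2.
BIN: S -> ABT becomes S -> AC, C -> BT; T -> BRT becomes T -> BD, D -> RT.

S -> AA | AB | AC; A -> d; B -> g; C -> BT; D -> RT; R -> g | SR; T -> d | BD | BR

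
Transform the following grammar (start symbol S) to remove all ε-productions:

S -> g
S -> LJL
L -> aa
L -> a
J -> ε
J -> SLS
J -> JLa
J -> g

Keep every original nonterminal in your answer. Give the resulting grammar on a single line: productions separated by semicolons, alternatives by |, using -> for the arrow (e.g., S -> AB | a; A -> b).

Nullable set: {J}.
S -> LJL: J nullable, giving LJL | LL.
Drop J -> ε.
J -> JLa: J nullable, giving JLa | La.
Unchanged (no nullable symbols): S -> g; J -> SLS; J -> g; L -> a; L -> aa.

S -> g | LL | LJL; J -> g | La | JLa | SLS; L -> a | aa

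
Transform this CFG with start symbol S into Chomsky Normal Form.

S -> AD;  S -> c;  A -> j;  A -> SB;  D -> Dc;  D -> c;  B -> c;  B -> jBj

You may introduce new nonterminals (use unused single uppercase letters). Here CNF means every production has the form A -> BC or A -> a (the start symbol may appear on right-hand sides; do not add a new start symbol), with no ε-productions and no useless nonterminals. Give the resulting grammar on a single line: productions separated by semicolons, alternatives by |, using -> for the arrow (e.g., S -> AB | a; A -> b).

No ε-productions.
No unit productions to eliminate.
TERM: introduce E -> c, C -> j and substitute in every rule of length ≥2.
BIN: B -> CBC becomes B -> CF, F -> BC.

S -> c | AD; A -> j | SB; B -> c | CF; C -> j; D -> c | DE; E -> c; F -> BC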